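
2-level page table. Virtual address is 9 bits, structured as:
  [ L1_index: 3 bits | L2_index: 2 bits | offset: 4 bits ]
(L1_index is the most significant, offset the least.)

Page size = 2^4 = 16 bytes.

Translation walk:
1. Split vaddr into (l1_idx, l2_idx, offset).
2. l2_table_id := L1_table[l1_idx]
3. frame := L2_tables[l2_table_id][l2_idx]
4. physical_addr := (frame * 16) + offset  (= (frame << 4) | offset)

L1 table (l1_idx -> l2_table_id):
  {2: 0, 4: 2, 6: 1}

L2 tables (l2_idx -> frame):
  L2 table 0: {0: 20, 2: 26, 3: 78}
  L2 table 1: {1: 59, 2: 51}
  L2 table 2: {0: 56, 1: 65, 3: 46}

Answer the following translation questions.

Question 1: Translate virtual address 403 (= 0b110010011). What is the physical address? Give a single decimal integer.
Answer: 947

Derivation:
vaddr = 403 = 0b110010011
Split: l1_idx=6, l2_idx=1, offset=3
L1[6] = 1
L2[1][1] = 59
paddr = 59 * 16 + 3 = 947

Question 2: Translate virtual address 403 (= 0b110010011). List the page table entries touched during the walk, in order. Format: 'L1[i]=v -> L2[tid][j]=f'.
vaddr = 403 = 0b110010011
Split: l1_idx=6, l2_idx=1, offset=3

Answer: L1[6]=1 -> L2[1][1]=59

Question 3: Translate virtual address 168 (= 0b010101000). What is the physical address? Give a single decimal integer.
vaddr = 168 = 0b010101000
Split: l1_idx=2, l2_idx=2, offset=8
L1[2] = 0
L2[0][2] = 26
paddr = 26 * 16 + 8 = 424

Answer: 424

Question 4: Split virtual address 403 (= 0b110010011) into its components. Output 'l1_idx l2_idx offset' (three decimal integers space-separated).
Answer: 6 1 3

Derivation:
vaddr = 403 = 0b110010011
  top 3 bits -> l1_idx = 6
  next 2 bits -> l2_idx = 1
  bottom 4 bits -> offset = 3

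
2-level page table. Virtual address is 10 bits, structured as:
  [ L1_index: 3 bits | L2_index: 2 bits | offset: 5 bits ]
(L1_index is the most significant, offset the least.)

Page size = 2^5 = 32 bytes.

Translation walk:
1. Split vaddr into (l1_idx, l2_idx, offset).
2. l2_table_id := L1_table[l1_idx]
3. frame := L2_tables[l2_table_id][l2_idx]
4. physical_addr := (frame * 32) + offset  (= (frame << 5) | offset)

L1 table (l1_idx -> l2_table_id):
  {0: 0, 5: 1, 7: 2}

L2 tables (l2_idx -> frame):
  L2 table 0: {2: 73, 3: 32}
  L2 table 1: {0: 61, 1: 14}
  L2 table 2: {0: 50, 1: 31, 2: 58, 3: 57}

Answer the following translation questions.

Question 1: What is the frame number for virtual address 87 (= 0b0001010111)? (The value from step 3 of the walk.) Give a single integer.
vaddr = 87: l1_idx=0, l2_idx=2
L1[0] = 0; L2[0][2] = 73

Answer: 73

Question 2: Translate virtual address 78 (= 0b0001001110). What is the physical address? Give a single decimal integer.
Answer: 2350

Derivation:
vaddr = 78 = 0b0001001110
Split: l1_idx=0, l2_idx=2, offset=14
L1[0] = 0
L2[0][2] = 73
paddr = 73 * 32 + 14 = 2350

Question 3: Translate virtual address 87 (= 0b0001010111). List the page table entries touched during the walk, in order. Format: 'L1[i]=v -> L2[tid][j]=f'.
vaddr = 87 = 0b0001010111
Split: l1_idx=0, l2_idx=2, offset=23

Answer: L1[0]=0 -> L2[0][2]=73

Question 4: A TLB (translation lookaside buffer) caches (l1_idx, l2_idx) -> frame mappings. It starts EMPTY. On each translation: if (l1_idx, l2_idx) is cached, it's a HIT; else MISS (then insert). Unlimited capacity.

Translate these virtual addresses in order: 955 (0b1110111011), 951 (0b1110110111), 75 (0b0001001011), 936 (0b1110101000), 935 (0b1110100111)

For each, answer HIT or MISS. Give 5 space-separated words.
vaddr=955: (7,1) not in TLB -> MISS, insert
vaddr=951: (7,1) in TLB -> HIT
vaddr=75: (0,2) not in TLB -> MISS, insert
vaddr=936: (7,1) in TLB -> HIT
vaddr=935: (7,1) in TLB -> HIT

Answer: MISS HIT MISS HIT HIT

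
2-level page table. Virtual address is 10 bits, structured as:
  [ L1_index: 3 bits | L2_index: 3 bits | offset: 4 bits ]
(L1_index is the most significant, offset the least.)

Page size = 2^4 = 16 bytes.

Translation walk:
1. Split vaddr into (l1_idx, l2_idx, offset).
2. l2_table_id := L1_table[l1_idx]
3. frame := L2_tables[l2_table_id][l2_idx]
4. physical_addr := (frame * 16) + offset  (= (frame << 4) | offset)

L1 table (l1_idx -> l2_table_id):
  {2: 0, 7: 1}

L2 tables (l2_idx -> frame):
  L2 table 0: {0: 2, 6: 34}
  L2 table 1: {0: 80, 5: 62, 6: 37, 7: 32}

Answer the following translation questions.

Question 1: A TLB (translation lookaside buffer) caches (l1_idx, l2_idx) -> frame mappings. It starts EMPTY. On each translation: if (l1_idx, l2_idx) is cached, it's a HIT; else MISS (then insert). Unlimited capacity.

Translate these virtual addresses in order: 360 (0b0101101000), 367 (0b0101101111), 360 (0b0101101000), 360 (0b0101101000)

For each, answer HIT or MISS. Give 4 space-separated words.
vaddr=360: (2,6) not in TLB -> MISS, insert
vaddr=367: (2,6) in TLB -> HIT
vaddr=360: (2,6) in TLB -> HIT
vaddr=360: (2,6) in TLB -> HIT

Answer: MISS HIT HIT HIT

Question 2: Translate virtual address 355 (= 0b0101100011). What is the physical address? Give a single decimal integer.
Answer: 547

Derivation:
vaddr = 355 = 0b0101100011
Split: l1_idx=2, l2_idx=6, offset=3
L1[2] = 0
L2[0][6] = 34
paddr = 34 * 16 + 3 = 547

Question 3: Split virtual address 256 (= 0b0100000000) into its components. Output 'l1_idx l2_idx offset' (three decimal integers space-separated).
Answer: 2 0 0

Derivation:
vaddr = 256 = 0b0100000000
  top 3 bits -> l1_idx = 2
  next 3 bits -> l2_idx = 0
  bottom 4 bits -> offset = 0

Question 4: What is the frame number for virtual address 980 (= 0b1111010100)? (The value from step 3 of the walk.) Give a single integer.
vaddr = 980: l1_idx=7, l2_idx=5
L1[7] = 1; L2[1][5] = 62

Answer: 62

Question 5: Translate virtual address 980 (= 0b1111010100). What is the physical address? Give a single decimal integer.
Answer: 996

Derivation:
vaddr = 980 = 0b1111010100
Split: l1_idx=7, l2_idx=5, offset=4
L1[7] = 1
L2[1][5] = 62
paddr = 62 * 16 + 4 = 996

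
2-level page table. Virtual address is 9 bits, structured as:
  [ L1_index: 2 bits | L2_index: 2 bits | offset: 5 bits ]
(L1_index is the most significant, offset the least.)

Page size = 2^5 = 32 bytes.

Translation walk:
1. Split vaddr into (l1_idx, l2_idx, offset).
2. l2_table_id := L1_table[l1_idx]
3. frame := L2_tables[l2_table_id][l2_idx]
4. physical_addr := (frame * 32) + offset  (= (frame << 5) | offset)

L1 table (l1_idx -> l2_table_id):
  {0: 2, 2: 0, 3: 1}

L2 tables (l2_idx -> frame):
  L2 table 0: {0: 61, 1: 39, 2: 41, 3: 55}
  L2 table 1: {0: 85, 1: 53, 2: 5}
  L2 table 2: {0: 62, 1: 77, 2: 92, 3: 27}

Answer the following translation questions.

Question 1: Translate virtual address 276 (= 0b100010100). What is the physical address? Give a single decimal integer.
Answer: 1972

Derivation:
vaddr = 276 = 0b100010100
Split: l1_idx=2, l2_idx=0, offset=20
L1[2] = 0
L2[0][0] = 61
paddr = 61 * 32 + 20 = 1972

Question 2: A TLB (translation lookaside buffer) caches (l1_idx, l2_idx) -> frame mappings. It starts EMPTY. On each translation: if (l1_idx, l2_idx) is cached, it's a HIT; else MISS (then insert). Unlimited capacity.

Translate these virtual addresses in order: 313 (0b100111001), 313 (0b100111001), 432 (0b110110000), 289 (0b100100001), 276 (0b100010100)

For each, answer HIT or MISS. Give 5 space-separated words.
vaddr=313: (2,1) not in TLB -> MISS, insert
vaddr=313: (2,1) in TLB -> HIT
vaddr=432: (3,1) not in TLB -> MISS, insert
vaddr=289: (2,1) in TLB -> HIT
vaddr=276: (2,0) not in TLB -> MISS, insert

Answer: MISS HIT MISS HIT MISS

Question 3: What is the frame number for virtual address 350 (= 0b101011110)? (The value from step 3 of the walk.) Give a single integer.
Answer: 41

Derivation:
vaddr = 350: l1_idx=2, l2_idx=2
L1[2] = 0; L2[0][2] = 41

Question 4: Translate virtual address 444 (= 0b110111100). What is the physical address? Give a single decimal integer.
Answer: 1724

Derivation:
vaddr = 444 = 0b110111100
Split: l1_idx=3, l2_idx=1, offset=28
L1[3] = 1
L2[1][1] = 53
paddr = 53 * 32 + 28 = 1724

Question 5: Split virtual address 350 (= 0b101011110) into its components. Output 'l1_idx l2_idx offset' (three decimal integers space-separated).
vaddr = 350 = 0b101011110
  top 2 bits -> l1_idx = 2
  next 2 bits -> l2_idx = 2
  bottom 5 bits -> offset = 30

Answer: 2 2 30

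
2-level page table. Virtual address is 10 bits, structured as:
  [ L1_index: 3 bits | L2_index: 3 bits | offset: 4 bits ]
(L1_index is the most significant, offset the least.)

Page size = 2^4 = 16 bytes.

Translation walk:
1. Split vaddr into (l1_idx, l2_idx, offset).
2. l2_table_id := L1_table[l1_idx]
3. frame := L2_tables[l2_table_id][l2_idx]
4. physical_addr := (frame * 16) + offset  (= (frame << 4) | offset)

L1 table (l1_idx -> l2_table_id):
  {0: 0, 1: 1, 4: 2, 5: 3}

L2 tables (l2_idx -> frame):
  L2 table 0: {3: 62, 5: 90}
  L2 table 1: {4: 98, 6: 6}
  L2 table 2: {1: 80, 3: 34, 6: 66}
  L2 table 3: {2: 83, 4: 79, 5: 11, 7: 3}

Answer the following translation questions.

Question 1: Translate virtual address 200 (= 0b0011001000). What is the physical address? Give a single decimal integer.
Answer: 1576

Derivation:
vaddr = 200 = 0b0011001000
Split: l1_idx=1, l2_idx=4, offset=8
L1[1] = 1
L2[1][4] = 98
paddr = 98 * 16 + 8 = 1576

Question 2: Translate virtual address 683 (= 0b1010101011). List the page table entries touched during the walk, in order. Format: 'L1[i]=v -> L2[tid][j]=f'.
Answer: L1[5]=3 -> L2[3][2]=83

Derivation:
vaddr = 683 = 0b1010101011
Split: l1_idx=5, l2_idx=2, offset=11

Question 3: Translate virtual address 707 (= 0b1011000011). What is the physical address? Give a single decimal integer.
vaddr = 707 = 0b1011000011
Split: l1_idx=5, l2_idx=4, offset=3
L1[5] = 3
L2[3][4] = 79
paddr = 79 * 16 + 3 = 1267

Answer: 1267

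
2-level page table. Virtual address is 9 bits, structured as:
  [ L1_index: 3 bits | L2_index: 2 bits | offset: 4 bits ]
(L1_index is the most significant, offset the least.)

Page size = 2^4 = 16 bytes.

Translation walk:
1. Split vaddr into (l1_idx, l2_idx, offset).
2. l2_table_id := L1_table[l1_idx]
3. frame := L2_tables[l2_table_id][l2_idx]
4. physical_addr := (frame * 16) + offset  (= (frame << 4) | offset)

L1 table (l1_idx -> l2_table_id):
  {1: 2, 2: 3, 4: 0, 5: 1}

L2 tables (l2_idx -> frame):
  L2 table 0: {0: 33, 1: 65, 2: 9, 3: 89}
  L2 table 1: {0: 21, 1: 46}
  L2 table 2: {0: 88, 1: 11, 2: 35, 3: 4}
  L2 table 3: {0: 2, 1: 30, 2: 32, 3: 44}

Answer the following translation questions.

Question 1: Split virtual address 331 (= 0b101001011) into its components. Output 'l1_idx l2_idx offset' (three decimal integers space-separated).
vaddr = 331 = 0b101001011
  top 3 bits -> l1_idx = 5
  next 2 bits -> l2_idx = 0
  bottom 4 bits -> offset = 11

Answer: 5 0 11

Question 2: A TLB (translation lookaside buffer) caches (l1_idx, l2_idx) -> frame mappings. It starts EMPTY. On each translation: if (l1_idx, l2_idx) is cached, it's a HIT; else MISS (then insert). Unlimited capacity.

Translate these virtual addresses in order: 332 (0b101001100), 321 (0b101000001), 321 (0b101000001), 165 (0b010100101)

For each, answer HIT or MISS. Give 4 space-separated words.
vaddr=332: (5,0) not in TLB -> MISS, insert
vaddr=321: (5,0) in TLB -> HIT
vaddr=321: (5,0) in TLB -> HIT
vaddr=165: (2,2) not in TLB -> MISS, insert

Answer: MISS HIT HIT MISS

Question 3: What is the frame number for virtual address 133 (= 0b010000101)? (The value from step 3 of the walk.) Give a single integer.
vaddr = 133: l1_idx=2, l2_idx=0
L1[2] = 3; L2[3][0] = 2

Answer: 2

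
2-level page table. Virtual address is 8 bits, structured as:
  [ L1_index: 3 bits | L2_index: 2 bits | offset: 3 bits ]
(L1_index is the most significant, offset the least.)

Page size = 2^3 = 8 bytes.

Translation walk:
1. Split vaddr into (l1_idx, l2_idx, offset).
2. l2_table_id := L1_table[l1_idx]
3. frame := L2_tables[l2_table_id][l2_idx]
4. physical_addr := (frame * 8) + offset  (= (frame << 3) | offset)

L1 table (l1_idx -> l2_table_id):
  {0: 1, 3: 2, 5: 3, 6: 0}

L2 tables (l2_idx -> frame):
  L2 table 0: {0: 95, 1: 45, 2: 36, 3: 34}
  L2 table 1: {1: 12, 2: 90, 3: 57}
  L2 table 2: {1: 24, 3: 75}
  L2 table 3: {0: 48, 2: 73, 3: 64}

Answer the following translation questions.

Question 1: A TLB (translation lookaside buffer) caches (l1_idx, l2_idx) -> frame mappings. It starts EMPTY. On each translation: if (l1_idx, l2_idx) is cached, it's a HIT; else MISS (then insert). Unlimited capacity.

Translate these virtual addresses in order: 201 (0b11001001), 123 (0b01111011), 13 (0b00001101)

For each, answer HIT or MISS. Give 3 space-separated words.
Answer: MISS MISS MISS

Derivation:
vaddr=201: (6,1) not in TLB -> MISS, insert
vaddr=123: (3,3) not in TLB -> MISS, insert
vaddr=13: (0,1) not in TLB -> MISS, insert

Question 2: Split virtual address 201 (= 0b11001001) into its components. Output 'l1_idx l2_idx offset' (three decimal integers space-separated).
vaddr = 201 = 0b11001001
  top 3 bits -> l1_idx = 6
  next 2 bits -> l2_idx = 1
  bottom 3 bits -> offset = 1

Answer: 6 1 1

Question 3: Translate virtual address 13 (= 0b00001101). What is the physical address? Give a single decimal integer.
Answer: 101

Derivation:
vaddr = 13 = 0b00001101
Split: l1_idx=0, l2_idx=1, offset=5
L1[0] = 1
L2[1][1] = 12
paddr = 12 * 8 + 5 = 101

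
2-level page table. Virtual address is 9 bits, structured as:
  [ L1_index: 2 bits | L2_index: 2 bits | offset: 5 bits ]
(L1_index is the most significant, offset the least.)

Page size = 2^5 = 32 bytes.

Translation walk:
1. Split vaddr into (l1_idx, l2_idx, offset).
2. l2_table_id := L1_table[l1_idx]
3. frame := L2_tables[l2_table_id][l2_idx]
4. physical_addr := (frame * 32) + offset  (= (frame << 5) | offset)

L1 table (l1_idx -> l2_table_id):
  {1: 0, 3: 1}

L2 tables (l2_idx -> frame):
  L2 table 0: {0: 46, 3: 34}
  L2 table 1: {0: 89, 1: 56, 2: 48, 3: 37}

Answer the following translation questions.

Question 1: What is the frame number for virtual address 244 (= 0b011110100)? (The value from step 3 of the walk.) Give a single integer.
Answer: 34

Derivation:
vaddr = 244: l1_idx=1, l2_idx=3
L1[1] = 0; L2[0][3] = 34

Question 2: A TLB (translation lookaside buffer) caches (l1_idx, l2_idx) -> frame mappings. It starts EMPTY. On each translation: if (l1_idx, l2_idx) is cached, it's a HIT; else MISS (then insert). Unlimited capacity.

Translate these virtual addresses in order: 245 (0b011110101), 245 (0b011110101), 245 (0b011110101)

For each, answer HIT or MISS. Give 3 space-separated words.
vaddr=245: (1,3) not in TLB -> MISS, insert
vaddr=245: (1,3) in TLB -> HIT
vaddr=245: (1,3) in TLB -> HIT

Answer: MISS HIT HIT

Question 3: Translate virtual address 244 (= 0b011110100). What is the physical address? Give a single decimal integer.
vaddr = 244 = 0b011110100
Split: l1_idx=1, l2_idx=3, offset=20
L1[1] = 0
L2[0][3] = 34
paddr = 34 * 32 + 20 = 1108

Answer: 1108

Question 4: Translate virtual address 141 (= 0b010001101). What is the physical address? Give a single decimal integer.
Answer: 1485

Derivation:
vaddr = 141 = 0b010001101
Split: l1_idx=1, l2_idx=0, offset=13
L1[1] = 0
L2[0][0] = 46
paddr = 46 * 32 + 13 = 1485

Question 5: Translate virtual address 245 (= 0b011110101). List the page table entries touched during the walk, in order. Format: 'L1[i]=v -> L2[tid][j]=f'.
Answer: L1[1]=0 -> L2[0][3]=34

Derivation:
vaddr = 245 = 0b011110101
Split: l1_idx=1, l2_idx=3, offset=21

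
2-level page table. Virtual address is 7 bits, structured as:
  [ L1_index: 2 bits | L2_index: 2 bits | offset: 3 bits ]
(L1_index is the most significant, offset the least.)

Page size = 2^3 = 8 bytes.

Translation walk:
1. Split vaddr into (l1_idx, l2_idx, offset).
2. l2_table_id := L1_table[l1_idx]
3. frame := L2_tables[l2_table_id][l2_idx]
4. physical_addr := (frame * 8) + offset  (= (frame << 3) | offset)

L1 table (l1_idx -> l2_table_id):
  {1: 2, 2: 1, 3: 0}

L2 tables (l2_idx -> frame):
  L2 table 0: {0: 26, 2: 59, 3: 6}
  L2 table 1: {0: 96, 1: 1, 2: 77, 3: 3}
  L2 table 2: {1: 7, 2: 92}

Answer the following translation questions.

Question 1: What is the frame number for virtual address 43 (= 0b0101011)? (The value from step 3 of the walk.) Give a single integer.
vaddr = 43: l1_idx=1, l2_idx=1
L1[1] = 2; L2[2][1] = 7

Answer: 7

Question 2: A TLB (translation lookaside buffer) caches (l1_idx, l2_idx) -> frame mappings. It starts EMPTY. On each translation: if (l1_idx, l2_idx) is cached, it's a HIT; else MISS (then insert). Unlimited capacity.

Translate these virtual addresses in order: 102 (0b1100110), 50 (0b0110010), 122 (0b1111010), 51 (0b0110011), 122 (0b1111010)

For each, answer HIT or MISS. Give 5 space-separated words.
Answer: MISS MISS MISS HIT HIT

Derivation:
vaddr=102: (3,0) not in TLB -> MISS, insert
vaddr=50: (1,2) not in TLB -> MISS, insert
vaddr=122: (3,3) not in TLB -> MISS, insert
vaddr=51: (1,2) in TLB -> HIT
vaddr=122: (3,3) in TLB -> HIT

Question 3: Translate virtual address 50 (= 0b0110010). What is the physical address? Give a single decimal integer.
Answer: 738

Derivation:
vaddr = 50 = 0b0110010
Split: l1_idx=1, l2_idx=2, offset=2
L1[1] = 2
L2[2][2] = 92
paddr = 92 * 8 + 2 = 738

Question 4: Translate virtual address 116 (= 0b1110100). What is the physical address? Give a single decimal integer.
vaddr = 116 = 0b1110100
Split: l1_idx=3, l2_idx=2, offset=4
L1[3] = 0
L2[0][2] = 59
paddr = 59 * 8 + 4 = 476

Answer: 476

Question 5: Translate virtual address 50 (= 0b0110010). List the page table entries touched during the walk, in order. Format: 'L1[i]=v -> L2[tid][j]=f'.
vaddr = 50 = 0b0110010
Split: l1_idx=1, l2_idx=2, offset=2

Answer: L1[1]=2 -> L2[2][2]=92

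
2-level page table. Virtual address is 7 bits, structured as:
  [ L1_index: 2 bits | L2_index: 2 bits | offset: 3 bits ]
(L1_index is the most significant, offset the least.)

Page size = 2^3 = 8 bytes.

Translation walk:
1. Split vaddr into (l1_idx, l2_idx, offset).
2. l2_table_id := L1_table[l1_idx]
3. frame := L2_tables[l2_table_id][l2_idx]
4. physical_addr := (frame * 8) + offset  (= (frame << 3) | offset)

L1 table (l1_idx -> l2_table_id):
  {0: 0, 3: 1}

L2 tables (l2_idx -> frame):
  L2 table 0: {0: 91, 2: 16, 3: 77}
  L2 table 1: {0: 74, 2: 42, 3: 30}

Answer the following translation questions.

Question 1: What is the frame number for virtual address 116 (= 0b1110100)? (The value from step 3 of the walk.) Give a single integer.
Answer: 42

Derivation:
vaddr = 116: l1_idx=3, l2_idx=2
L1[3] = 1; L2[1][2] = 42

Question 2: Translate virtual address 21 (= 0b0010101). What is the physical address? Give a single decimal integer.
vaddr = 21 = 0b0010101
Split: l1_idx=0, l2_idx=2, offset=5
L1[0] = 0
L2[0][2] = 16
paddr = 16 * 8 + 5 = 133

Answer: 133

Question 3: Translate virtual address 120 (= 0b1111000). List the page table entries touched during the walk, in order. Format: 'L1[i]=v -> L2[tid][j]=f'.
Answer: L1[3]=1 -> L2[1][3]=30

Derivation:
vaddr = 120 = 0b1111000
Split: l1_idx=3, l2_idx=3, offset=0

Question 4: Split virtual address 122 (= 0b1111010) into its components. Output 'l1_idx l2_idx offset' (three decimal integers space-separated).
Answer: 3 3 2

Derivation:
vaddr = 122 = 0b1111010
  top 2 bits -> l1_idx = 3
  next 2 bits -> l2_idx = 3
  bottom 3 bits -> offset = 2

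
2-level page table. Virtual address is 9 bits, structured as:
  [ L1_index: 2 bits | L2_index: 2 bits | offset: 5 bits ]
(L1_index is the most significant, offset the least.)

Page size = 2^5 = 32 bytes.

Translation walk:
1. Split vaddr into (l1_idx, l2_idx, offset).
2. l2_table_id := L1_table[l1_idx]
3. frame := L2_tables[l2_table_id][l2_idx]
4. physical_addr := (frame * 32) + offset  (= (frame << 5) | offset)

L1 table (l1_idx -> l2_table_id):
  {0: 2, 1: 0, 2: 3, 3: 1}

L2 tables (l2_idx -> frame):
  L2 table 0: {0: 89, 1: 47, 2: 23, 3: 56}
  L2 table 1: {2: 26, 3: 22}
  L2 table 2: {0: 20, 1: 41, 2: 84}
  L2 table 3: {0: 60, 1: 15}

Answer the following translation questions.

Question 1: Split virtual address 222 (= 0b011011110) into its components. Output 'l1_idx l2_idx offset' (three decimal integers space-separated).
Answer: 1 2 30

Derivation:
vaddr = 222 = 0b011011110
  top 2 bits -> l1_idx = 1
  next 2 bits -> l2_idx = 2
  bottom 5 bits -> offset = 30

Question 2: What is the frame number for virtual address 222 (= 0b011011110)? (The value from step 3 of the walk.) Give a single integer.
Answer: 23

Derivation:
vaddr = 222: l1_idx=1, l2_idx=2
L1[1] = 0; L2[0][2] = 23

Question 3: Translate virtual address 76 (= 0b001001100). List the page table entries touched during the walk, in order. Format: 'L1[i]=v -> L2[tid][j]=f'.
Answer: L1[0]=2 -> L2[2][2]=84

Derivation:
vaddr = 76 = 0b001001100
Split: l1_idx=0, l2_idx=2, offset=12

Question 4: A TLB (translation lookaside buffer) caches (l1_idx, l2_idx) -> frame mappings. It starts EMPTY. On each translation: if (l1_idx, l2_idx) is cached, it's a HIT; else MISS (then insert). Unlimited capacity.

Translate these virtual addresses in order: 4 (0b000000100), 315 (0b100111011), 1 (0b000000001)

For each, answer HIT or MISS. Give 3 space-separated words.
Answer: MISS MISS HIT

Derivation:
vaddr=4: (0,0) not in TLB -> MISS, insert
vaddr=315: (2,1) not in TLB -> MISS, insert
vaddr=1: (0,0) in TLB -> HIT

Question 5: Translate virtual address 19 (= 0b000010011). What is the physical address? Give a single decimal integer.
Answer: 659

Derivation:
vaddr = 19 = 0b000010011
Split: l1_idx=0, l2_idx=0, offset=19
L1[0] = 2
L2[2][0] = 20
paddr = 20 * 32 + 19 = 659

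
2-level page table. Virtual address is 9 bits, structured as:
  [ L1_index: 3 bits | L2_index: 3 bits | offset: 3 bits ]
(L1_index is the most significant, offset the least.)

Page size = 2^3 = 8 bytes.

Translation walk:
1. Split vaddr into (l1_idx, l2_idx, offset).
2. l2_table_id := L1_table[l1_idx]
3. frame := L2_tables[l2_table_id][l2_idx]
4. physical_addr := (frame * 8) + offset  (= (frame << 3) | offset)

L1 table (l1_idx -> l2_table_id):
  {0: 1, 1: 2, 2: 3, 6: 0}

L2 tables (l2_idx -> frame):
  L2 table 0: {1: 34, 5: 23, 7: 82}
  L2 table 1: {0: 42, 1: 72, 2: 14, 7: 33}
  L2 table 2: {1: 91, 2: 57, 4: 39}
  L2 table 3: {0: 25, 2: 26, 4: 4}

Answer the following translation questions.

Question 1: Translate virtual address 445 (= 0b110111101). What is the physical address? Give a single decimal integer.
Answer: 661

Derivation:
vaddr = 445 = 0b110111101
Split: l1_idx=6, l2_idx=7, offset=5
L1[6] = 0
L2[0][7] = 82
paddr = 82 * 8 + 5 = 661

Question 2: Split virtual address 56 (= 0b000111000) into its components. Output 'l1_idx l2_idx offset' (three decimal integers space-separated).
vaddr = 56 = 0b000111000
  top 3 bits -> l1_idx = 0
  next 3 bits -> l2_idx = 7
  bottom 3 bits -> offset = 0

Answer: 0 7 0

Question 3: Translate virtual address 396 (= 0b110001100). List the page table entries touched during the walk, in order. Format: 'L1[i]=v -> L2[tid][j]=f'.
vaddr = 396 = 0b110001100
Split: l1_idx=6, l2_idx=1, offset=4

Answer: L1[6]=0 -> L2[0][1]=34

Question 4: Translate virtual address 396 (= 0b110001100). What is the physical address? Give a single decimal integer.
vaddr = 396 = 0b110001100
Split: l1_idx=6, l2_idx=1, offset=4
L1[6] = 0
L2[0][1] = 34
paddr = 34 * 8 + 4 = 276

Answer: 276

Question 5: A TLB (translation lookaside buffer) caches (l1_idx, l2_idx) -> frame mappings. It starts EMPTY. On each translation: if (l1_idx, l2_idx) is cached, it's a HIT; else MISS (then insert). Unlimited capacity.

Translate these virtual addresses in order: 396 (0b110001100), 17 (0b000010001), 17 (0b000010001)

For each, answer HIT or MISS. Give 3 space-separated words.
vaddr=396: (6,1) not in TLB -> MISS, insert
vaddr=17: (0,2) not in TLB -> MISS, insert
vaddr=17: (0,2) in TLB -> HIT

Answer: MISS MISS HIT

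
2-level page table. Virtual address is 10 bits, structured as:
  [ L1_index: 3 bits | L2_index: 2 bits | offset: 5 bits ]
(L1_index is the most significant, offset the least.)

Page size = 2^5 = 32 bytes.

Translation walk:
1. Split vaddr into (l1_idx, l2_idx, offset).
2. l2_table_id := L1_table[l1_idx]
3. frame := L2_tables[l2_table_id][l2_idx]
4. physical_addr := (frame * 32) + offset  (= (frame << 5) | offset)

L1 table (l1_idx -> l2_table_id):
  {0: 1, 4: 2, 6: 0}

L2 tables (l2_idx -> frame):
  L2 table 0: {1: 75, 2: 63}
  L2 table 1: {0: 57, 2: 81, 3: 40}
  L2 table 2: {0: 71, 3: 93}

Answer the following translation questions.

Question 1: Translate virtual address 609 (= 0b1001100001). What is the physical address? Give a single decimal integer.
Answer: 2977

Derivation:
vaddr = 609 = 0b1001100001
Split: l1_idx=4, l2_idx=3, offset=1
L1[4] = 2
L2[2][3] = 93
paddr = 93 * 32 + 1 = 2977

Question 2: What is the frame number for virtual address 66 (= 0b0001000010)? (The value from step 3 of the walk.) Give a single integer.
vaddr = 66: l1_idx=0, l2_idx=2
L1[0] = 1; L2[1][2] = 81

Answer: 81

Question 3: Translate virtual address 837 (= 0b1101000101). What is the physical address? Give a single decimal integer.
vaddr = 837 = 0b1101000101
Split: l1_idx=6, l2_idx=2, offset=5
L1[6] = 0
L2[0][2] = 63
paddr = 63 * 32 + 5 = 2021

Answer: 2021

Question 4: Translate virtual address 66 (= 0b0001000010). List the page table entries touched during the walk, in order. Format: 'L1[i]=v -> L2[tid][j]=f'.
Answer: L1[0]=1 -> L2[1][2]=81

Derivation:
vaddr = 66 = 0b0001000010
Split: l1_idx=0, l2_idx=2, offset=2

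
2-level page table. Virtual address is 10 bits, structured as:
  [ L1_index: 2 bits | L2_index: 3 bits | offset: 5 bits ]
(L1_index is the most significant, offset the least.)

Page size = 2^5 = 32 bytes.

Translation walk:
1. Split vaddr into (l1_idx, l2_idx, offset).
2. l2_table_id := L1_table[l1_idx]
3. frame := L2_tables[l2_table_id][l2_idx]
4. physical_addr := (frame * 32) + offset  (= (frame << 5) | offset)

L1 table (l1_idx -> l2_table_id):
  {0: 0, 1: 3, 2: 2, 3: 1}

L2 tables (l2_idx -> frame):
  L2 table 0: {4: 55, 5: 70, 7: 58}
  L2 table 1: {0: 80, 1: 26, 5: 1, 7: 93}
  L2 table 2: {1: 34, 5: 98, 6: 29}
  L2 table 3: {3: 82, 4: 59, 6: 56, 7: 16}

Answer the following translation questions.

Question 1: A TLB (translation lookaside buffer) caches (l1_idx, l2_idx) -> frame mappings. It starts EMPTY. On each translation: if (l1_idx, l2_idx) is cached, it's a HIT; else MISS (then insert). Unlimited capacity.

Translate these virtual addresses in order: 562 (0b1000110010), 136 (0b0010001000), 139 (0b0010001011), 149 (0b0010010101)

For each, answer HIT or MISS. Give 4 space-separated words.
Answer: MISS MISS HIT HIT

Derivation:
vaddr=562: (2,1) not in TLB -> MISS, insert
vaddr=136: (0,4) not in TLB -> MISS, insert
vaddr=139: (0,4) in TLB -> HIT
vaddr=149: (0,4) in TLB -> HIT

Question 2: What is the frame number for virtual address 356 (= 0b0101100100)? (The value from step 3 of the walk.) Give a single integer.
vaddr = 356: l1_idx=1, l2_idx=3
L1[1] = 3; L2[3][3] = 82

Answer: 82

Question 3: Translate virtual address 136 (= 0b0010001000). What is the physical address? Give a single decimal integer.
vaddr = 136 = 0b0010001000
Split: l1_idx=0, l2_idx=4, offset=8
L1[0] = 0
L2[0][4] = 55
paddr = 55 * 32 + 8 = 1768

Answer: 1768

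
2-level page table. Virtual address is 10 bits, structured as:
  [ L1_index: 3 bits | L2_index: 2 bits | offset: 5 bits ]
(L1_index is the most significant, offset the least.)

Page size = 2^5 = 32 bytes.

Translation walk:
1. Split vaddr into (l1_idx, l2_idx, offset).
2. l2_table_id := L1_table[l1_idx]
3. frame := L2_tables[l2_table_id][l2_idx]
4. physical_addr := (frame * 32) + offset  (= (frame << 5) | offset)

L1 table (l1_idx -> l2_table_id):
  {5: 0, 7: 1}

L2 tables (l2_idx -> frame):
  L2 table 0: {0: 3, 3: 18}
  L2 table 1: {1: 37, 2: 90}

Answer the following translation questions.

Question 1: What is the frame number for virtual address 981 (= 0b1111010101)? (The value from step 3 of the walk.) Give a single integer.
Answer: 90

Derivation:
vaddr = 981: l1_idx=7, l2_idx=2
L1[7] = 1; L2[1][2] = 90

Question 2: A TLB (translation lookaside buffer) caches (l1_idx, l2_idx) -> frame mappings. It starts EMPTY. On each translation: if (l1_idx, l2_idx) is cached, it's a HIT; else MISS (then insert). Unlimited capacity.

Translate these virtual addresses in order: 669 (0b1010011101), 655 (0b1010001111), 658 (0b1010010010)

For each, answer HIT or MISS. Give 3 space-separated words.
vaddr=669: (5,0) not in TLB -> MISS, insert
vaddr=655: (5,0) in TLB -> HIT
vaddr=658: (5,0) in TLB -> HIT

Answer: MISS HIT HIT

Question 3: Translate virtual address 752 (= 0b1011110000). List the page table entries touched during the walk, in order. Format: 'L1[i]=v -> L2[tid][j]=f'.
Answer: L1[5]=0 -> L2[0][3]=18

Derivation:
vaddr = 752 = 0b1011110000
Split: l1_idx=5, l2_idx=3, offset=16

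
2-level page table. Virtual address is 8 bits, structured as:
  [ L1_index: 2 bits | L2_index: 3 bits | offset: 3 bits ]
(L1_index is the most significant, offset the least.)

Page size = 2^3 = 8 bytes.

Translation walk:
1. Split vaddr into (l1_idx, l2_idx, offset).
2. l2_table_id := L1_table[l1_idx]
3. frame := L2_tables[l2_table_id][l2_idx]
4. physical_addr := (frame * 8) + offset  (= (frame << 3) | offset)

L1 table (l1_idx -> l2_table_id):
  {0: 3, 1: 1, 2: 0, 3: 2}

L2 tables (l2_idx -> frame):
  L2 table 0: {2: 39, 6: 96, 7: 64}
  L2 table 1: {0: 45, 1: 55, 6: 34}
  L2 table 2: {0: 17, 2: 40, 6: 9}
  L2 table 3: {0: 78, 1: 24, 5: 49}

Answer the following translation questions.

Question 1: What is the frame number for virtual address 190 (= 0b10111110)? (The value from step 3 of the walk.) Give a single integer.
vaddr = 190: l1_idx=2, l2_idx=7
L1[2] = 0; L2[0][7] = 64

Answer: 64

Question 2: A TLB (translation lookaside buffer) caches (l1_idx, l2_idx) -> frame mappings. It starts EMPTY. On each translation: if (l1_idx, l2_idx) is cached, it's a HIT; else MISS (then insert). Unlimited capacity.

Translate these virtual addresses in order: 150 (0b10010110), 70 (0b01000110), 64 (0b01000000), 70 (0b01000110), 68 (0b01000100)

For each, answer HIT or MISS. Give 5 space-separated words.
Answer: MISS MISS HIT HIT HIT

Derivation:
vaddr=150: (2,2) not in TLB -> MISS, insert
vaddr=70: (1,0) not in TLB -> MISS, insert
vaddr=64: (1,0) in TLB -> HIT
vaddr=70: (1,0) in TLB -> HIT
vaddr=68: (1,0) in TLB -> HIT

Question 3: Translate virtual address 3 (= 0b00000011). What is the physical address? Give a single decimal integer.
Answer: 627

Derivation:
vaddr = 3 = 0b00000011
Split: l1_idx=0, l2_idx=0, offset=3
L1[0] = 3
L2[3][0] = 78
paddr = 78 * 8 + 3 = 627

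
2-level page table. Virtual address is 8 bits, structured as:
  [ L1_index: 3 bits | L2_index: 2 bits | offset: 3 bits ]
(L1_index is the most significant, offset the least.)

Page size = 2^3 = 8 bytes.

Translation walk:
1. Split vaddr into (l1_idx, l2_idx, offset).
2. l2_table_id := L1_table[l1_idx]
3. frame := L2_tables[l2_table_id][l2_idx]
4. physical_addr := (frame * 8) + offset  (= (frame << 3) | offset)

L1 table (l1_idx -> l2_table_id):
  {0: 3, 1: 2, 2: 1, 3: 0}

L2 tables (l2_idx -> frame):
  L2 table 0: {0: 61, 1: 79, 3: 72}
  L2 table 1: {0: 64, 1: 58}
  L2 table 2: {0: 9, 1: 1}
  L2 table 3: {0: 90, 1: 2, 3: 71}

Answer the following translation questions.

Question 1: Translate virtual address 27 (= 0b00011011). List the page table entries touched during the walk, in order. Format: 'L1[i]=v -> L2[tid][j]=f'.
vaddr = 27 = 0b00011011
Split: l1_idx=0, l2_idx=3, offset=3

Answer: L1[0]=3 -> L2[3][3]=71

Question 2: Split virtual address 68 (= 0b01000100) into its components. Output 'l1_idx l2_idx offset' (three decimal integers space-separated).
vaddr = 68 = 0b01000100
  top 3 bits -> l1_idx = 2
  next 2 bits -> l2_idx = 0
  bottom 3 bits -> offset = 4

Answer: 2 0 4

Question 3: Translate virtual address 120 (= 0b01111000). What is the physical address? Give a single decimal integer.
vaddr = 120 = 0b01111000
Split: l1_idx=3, l2_idx=3, offset=0
L1[3] = 0
L2[0][3] = 72
paddr = 72 * 8 + 0 = 576

Answer: 576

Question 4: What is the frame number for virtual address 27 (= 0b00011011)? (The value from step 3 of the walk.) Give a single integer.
Answer: 71

Derivation:
vaddr = 27: l1_idx=0, l2_idx=3
L1[0] = 3; L2[3][3] = 71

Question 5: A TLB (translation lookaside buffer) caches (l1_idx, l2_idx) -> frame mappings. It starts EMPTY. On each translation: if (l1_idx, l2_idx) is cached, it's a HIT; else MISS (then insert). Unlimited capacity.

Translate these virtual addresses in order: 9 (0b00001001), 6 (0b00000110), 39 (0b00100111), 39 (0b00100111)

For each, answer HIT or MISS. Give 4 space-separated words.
Answer: MISS MISS MISS HIT

Derivation:
vaddr=9: (0,1) not in TLB -> MISS, insert
vaddr=6: (0,0) not in TLB -> MISS, insert
vaddr=39: (1,0) not in TLB -> MISS, insert
vaddr=39: (1,0) in TLB -> HIT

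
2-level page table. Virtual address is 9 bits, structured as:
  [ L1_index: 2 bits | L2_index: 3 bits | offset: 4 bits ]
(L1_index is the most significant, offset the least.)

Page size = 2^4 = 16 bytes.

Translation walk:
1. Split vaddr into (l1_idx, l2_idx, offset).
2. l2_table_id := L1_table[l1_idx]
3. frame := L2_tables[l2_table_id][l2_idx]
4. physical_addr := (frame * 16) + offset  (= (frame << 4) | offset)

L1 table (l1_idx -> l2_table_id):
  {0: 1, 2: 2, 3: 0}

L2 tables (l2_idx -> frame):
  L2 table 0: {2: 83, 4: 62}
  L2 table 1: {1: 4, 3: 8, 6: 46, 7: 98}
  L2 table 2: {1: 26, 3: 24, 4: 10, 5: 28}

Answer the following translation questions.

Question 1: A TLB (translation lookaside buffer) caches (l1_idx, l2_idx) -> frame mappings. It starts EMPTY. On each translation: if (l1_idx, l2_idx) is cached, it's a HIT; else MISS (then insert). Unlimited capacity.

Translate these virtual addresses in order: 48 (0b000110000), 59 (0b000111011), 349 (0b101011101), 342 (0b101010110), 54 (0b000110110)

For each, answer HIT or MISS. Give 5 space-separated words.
Answer: MISS HIT MISS HIT HIT

Derivation:
vaddr=48: (0,3) not in TLB -> MISS, insert
vaddr=59: (0,3) in TLB -> HIT
vaddr=349: (2,5) not in TLB -> MISS, insert
vaddr=342: (2,5) in TLB -> HIT
vaddr=54: (0,3) in TLB -> HIT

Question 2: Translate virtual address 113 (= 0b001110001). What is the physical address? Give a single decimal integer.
Answer: 1569

Derivation:
vaddr = 113 = 0b001110001
Split: l1_idx=0, l2_idx=7, offset=1
L1[0] = 1
L2[1][7] = 98
paddr = 98 * 16 + 1 = 1569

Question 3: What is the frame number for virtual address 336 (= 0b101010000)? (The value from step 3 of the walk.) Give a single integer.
vaddr = 336: l1_idx=2, l2_idx=5
L1[2] = 2; L2[2][5] = 28

Answer: 28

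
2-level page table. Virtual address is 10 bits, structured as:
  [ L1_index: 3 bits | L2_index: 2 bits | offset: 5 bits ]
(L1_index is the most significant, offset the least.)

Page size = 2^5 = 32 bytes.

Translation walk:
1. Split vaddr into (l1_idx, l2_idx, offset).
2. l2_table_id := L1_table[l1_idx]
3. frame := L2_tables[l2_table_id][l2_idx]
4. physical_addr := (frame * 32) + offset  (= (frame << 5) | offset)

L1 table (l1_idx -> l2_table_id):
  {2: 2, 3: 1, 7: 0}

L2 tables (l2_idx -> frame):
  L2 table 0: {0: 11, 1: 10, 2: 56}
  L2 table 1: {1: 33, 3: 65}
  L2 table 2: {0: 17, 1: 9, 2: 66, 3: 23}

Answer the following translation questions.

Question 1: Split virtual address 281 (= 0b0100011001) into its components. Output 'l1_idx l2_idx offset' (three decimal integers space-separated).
Answer: 2 0 25

Derivation:
vaddr = 281 = 0b0100011001
  top 3 bits -> l1_idx = 2
  next 2 bits -> l2_idx = 0
  bottom 5 bits -> offset = 25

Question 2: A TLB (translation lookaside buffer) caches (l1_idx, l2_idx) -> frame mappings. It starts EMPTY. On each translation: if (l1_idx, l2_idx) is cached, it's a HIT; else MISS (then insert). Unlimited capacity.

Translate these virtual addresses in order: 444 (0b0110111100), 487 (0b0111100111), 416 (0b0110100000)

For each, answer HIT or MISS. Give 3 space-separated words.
vaddr=444: (3,1) not in TLB -> MISS, insert
vaddr=487: (3,3) not in TLB -> MISS, insert
vaddr=416: (3,1) in TLB -> HIT

Answer: MISS MISS HIT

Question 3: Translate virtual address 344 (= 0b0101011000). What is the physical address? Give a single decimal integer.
vaddr = 344 = 0b0101011000
Split: l1_idx=2, l2_idx=2, offset=24
L1[2] = 2
L2[2][2] = 66
paddr = 66 * 32 + 24 = 2136

Answer: 2136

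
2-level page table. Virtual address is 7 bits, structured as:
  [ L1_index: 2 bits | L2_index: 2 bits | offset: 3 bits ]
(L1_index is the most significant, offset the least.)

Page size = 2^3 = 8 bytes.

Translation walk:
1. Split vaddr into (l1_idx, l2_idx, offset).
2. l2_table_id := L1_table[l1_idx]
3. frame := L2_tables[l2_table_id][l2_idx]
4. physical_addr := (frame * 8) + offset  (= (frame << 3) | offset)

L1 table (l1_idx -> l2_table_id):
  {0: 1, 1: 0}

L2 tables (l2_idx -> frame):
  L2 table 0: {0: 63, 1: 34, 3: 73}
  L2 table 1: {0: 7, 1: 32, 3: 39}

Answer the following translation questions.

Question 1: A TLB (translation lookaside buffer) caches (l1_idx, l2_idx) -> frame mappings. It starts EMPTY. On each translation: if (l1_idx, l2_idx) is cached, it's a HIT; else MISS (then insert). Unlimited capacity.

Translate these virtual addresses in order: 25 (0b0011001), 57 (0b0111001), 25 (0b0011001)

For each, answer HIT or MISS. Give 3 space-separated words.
Answer: MISS MISS HIT

Derivation:
vaddr=25: (0,3) not in TLB -> MISS, insert
vaddr=57: (1,3) not in TLB -> MISS, insert
vaddr=25: (0,3) in TLB -> HIT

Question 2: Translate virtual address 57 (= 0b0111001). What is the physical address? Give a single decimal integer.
Answer: 585

Derivation:
vaddr = 57 = 0b0111001
Split: l1_idx=1, l2_idx=3, offset=1
L1[1] = 0
L2[0][3] = 73
paddr = 73 * 8 + 1 = 585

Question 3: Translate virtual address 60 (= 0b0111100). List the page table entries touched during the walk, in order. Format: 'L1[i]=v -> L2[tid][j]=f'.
Answer: L1[1]=0 -> L2[0][3]=73

Derivation:
vaddr = 60 = 0b0111100
Split: l1_idx=1, l2_idx=3, offset=4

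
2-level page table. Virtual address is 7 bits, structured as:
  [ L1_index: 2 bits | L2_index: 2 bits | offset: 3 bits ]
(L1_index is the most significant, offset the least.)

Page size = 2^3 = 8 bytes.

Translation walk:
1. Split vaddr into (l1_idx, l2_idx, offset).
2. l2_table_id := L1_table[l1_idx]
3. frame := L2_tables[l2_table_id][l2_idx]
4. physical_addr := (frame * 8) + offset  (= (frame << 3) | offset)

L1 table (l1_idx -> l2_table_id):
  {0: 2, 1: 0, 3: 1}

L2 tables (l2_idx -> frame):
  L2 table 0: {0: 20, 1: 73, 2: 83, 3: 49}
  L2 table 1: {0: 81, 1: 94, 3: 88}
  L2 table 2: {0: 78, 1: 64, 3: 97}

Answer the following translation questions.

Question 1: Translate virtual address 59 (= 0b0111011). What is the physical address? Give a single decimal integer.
vaddr = 59 = 0b0111011
Split: l1_idx=1, l2_idx=3, offset=3
L1[1] = 0
L2[0][3] = 49
paddr = 49 * 8 + 3 = 395

Answer: 395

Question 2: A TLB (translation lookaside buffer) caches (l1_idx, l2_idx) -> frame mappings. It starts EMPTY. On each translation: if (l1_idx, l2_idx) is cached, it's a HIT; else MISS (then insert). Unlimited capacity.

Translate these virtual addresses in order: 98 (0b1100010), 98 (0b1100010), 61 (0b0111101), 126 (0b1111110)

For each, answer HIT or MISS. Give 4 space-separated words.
Answer: MISS HIT MISS MISS

Derivation:
vaddr=98: (3,0) not in TLB -> MISS, insert
vaddr=98: (3,0) in TLB -> HIT
vaddr=61: (1,3) not in TLB -> MISS, insert
vaddr=126: (3,3) not in TLB -> MISS, insert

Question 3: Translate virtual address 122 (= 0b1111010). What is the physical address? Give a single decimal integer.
vaddr = 122 = 0b1111010
Split: l1_idx=3, l2_idx=3, offset=2
L1[3] = 1
L2[1][3] = 88
paddr = 88 * 8 + 2 = 706

Answer: 706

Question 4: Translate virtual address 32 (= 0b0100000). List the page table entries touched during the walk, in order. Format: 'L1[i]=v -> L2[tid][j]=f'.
Answer: L1[1]=0 -> L2[0][0]=20

Derivation:
vaddr = 32 = 0b0100000
Split: l1_idx=1, l2_idx=0, offset=0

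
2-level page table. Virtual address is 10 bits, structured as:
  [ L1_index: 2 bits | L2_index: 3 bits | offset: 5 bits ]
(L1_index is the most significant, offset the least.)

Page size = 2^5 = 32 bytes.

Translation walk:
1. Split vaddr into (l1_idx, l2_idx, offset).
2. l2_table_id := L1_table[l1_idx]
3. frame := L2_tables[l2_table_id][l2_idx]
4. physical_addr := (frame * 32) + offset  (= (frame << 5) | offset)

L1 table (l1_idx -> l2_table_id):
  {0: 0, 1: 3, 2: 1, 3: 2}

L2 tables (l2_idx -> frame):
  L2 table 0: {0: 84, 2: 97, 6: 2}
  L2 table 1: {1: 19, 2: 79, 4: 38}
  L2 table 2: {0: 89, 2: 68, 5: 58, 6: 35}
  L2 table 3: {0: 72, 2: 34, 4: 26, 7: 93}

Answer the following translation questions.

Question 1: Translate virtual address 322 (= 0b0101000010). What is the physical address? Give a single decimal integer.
Answer: 1090

Derivation:
vaddr = 322 = 0b0101000010
Split: l1_idx=1, l2_idx=2, offset=2
L1[1] = 3
L2[3][2] = 34
paddr = 34 * 32 + 2 = 1090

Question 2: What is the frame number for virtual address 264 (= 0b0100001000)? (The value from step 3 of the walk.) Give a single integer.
vaddr = 264: l1_idx=1, l2_idx=0
L1[1] = 3; L2[3][0] = 72

Answer: 72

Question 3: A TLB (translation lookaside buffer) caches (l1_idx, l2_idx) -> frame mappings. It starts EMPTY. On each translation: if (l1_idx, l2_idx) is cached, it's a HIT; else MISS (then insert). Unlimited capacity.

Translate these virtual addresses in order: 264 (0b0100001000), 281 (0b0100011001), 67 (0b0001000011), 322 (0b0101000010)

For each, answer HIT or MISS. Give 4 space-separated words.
Answer: MISS HIT MISS MISS

Derivation:
vaddr=264: (1,0) not in TLB -> MISS, insert
vaddr=281: (1,0) in TLB -> HIT
vaddr=67: (0,2) not in TLB -> MISS, insert
vaddr=322: (1,2) not in TLB -> MISS, insert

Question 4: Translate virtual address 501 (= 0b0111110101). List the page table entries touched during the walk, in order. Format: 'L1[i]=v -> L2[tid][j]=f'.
Answer: L1[1]=3 -> L2[3][7]=93

Derivation:
vaddr = 501 = 0b0111110101
Split: l1_idx=1, l2_idx=7, offset=21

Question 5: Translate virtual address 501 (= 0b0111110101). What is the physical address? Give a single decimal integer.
vaddr = 501 = 0b0111110101
Split: l1_idx=1, l2_idx=7, offset=21
L1[1] = 3
L2[3][7] = 93
paddr = 93 * 32 + 21 = 2997

Answer: 2997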